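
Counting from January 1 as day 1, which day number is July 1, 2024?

Days in months before July: 31 + 29 + 31 + 30 + 31 + 30 = 182.
Plus 1 day into July → day 183.

183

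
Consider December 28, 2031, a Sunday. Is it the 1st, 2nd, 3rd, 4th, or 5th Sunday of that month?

Day 28 falls in week ⌈28/7⌉ of the month.
Days 1–7 hold the 1st Sunday, 8–14 the 2nd, 15–21 the 3rd, 22–28 the 4th, 29–31 the 5th.
28 is in the range for the 4th.

4th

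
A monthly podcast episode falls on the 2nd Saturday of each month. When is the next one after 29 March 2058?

13 April 2058

March 2058 starts on a Friday; its first Saturday is the 2nd, so the 2nd Saturday is the 9th — 9 March 2058.
That is not after 29 March 2058, so look at April 2058.
April 2058 starts on a Monday; its first Saturday is the 6th, so the 2nd Saturday is the 13th — 13 April 2058.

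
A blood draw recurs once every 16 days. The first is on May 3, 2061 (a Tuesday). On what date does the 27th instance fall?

The 27th occurrence is 26 intervals after the first: 26 × 16 = 416 days after May 3, 2061.
May has 31 days — 28 days to the end of May leaves 388.
Jun has 30 days (358 left).
Jul has 31 days (327 left).
Aug has 31 days (296 left).
Sep has 30 days (266 left).
Oct has 31 days (235 left).
Nov has 30 days (205 left).
Dec has 31 days (174 left).
Jan has 31 days (143 left).
Feb has 28 days (115 left).
Mar has 31 days (84 left).
Apr has 30 days (54 left).
May has 31 days (23 left).
23 days into Jun → Jun 23, 2062.

Jun 23, 2062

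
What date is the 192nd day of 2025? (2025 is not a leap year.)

January has 31 days (192 − 31 = 161 remain).
February has 28 days (161 − 28 = 133 remain).
March has 31 days (133 − 31 = 102 remain).
April has 30 days (102 − 30 = 72 remain).
May has 31 days (72 − 31 = 41 remain).
June has 30 days (41 − 30 = 11 remain).
11 into July → July 11.

2025-07-11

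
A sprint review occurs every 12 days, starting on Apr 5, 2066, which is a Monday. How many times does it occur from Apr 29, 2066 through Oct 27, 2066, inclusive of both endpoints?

16

Occurrences land 12·i days after Apr 5, 2066 for i = 0, 1, 2, …
Apr 29, 2066 is 24 days after the start; 24 ÷ 12 = 2 remainder 0. First occurrence in the window: #3 on Apr 29, 2066 (2×12 = 24 days in).
Oct 27, 2066 is 205 days after the start; 205 ÷ 12 = 17 remainder 1. Last occurrence in the window: #18 on Oct 26, 2066.
Occurrences #3 through #18: 16 in total.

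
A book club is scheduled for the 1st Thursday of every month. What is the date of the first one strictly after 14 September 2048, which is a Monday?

September 2048 starts on a Tuesday, so its 1st Thursday is 3 September 2048 (2 days in).
That is not after 14 September 2048, so look at October 2048.
October 2048 starts on a Thursday, so its 1st Thursday is 1 October 2048.

1 October 2048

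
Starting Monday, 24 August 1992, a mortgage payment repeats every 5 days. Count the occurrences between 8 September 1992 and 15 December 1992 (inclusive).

Occurrences land 5·i days after 24 August 1992 for i = 0, 1, 2, …
8 September 1992 is 15 days after the start; 15 ÷ 5 = 3 remainder 0. First occurrence in the window: #4 on 8 September 1992 (3×5 = 15 days in).
15 December 1992 is 113 days after the start; 113 ÷ 5 = 22 remainder 3. Last occurrence in the window: #23 on 12 December 1992.
Occurrences #4 through #23: 20 in total.

20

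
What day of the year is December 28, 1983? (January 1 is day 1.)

Days in months before December: 31 + 28 + 31 + 30 + 31 + 30 + 31 + 31 + 30 + 31 + 30 = 334.
Plus 28 days into December → day 362.

362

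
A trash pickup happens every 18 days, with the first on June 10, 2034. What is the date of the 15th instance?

February 17, 2035

The 15th occurrence is 14 intervals after the first: 14 × 18 = 252 days after June 10, 2034.
June has 30 days — 20 days to the end of June leaves 232.
July has 31 days (201 left).
August has 31 days (170 left).
September has 30 days (140 left).
October has 31 days (109 left).
November has 30 days (79 left).
December has 31 days (48 left).
January has 31 days (17 left).
17 days into February → February 17, 2035.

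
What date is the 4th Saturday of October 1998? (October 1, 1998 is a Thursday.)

October 1998 begins on a Thursday, so the first Saturday is October 3 (2 days later).
The 4th Saturday is 3 weeks later: 3 + 21 = 24.

24 October 1998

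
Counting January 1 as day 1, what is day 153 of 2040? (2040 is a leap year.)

Jan has 31 days (153 − 31 = 122 remain).
Feb has 29 days (122 − 29 = 93 remain).
Mar has 31 days (93 − 31 = 62 remain).
Apr has 30 days (62 − 30 = 32 remain).
May has 31 days (32 − 31 = 1 remain).
1 into Jun → Jun 1.

Jun 1, 2040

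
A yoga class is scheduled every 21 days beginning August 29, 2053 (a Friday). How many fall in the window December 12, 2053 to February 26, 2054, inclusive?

4

Occurrences land 21·i days after August 29, 2053 for i = 0, 1, 2, …
December 12, 2053 is 105 days after the start; 105 ÷ 21 = 5 remainder 0. First occurrence in the window: #6 on December 12, 2053 (5×21 = 105 days in).
February 26, 2054 is 181 days after the start; 181 ÷ 21 = 8 remainder 13. Last occurrence in the window: #9 on February 13, 2054.
Occurrences #6 through #9: 4 in total.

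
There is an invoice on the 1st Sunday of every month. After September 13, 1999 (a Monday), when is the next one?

September 1999 starts on a Wednesday, so its 1st Sunday is September 5, 1999 (4 days in).
That is not after September 13, 1999, so look at October 1999.
October 1999 starts on a Friday, so its 1st Sunday is October 3, 1999 (2 days in).

October 3, 1999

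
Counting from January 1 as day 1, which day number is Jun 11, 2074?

162

Days in months before Jun: 31 + 28 + 31 + 30 + 31 = 151.
Plus 11 days into Jun → day 162.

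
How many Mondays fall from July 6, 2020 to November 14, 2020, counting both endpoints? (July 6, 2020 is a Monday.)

19

July 6, 2020 is a Monday; the first Monday on or after it is July 6, 2020.
From July 6, 2020 to November 14, 2020: 25 + 31 + 30 + 31 + 14 = 131 days (rest of July, August, September, October, November).
131 ÷ 7 = 18 full weeks with remainder 5, so 18 more Mondays after the first → 19.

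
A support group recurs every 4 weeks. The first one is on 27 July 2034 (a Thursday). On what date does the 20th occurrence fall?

The 20th occurrence is 19 intervals after the first: 19 × 28 = 532 days after 27 July 2034.
July has 31 days — 4 days to the end of July leaves 528.
From end of July to end of 2034 is 153 days (375 left).
2035 has 365 days (10 left).
10 days into January → 10 January 2036.

10 January 2036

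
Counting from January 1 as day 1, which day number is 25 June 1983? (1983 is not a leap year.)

Days in months before June: 31 + 28 + 31 + 30 + 31 = 151.
Plus 25 days into June → day 176.

176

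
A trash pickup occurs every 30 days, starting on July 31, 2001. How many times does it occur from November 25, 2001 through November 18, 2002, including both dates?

12

Occurrences land 30·i days after July 31, 2001 for i = 0, 1, 2, …
November 25, 2001 is 117 days after the start; 117 ÷ 30 = 3 remainder 27; since the remainder is 27, round up to i = 4. First occurrence in the window: #5 on November 28, 2001 (4×30 = 120 days in).
November 18, 2002 is 475 days after the start; 475 ÷ 30 = 15 remainder 25. Last occurrence in the window: #16 on October 24, 2002.
Occurrences #5 through #16: 12 in total.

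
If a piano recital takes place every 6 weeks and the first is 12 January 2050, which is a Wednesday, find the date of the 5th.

The 5th occurrence is 4 intervals after the first: 4 × 42 = 168 days after 12 January 2050.
January has 31 days — 19 days to the end of January leaves 149.
February has 28 days (121 left).
March has 31 days (90 left).
April has 30 days (60 left).
May has 31 days (29 left).
29 days into June → 29 June 2050.

29 June 2050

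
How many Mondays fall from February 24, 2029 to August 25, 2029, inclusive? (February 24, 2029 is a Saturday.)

February 24, 2029 is a Saturday; the first Monday on or after it is February 26, 2029 (2 days later).
From February 26, 2029 to August 25, 2029: 2 + 31 + 30 + 31 + 30 + 31 + 25 = 180 days (rest of February, March, April, May, June, July, August).
180 ÷ 7 = 25 full weeks with remainder 5, so 25 more Mondays after the first → 26.

26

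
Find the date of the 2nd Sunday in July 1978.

9 July 1978

July 1978 begins on a Saturday, so the first Sunday is July 2 (1 day later).
The 2nd Sunday is 1 weeks later: 2 + 7 = 9.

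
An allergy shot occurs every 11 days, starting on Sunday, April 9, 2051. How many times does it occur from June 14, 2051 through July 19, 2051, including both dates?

Occurrences land 11·i days after April 9, 2051 for i = 0, 1, 2, …
June 14, 2051 is 66 days after the start; 66 ÷ 11 = 6 remainder 0. First occurrence in the window: #7 on June 14, 2051 (6×11 = 66 days in).
July 19, 2051 is 101 days after the start; 101 ÷ 11 = 9 remainder 2. Last occurrence in the window: #10 on July 17, 2051.
Occurrences #7 through #10: 4 in total.

4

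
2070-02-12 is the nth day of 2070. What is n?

Days in months before February: 31 = 31.
Plus 12 days into February → day 43.

43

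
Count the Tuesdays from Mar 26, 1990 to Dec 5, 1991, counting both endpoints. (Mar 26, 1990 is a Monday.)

Mar 26, 1990 is a Monday; the first Tuesday on or after it is Mar 27, 1990 (1 day later).
From Mar 27, 1990 to Dec 5, 1991: 279 + 339 = 618 days (rest of 1990, to Dec 5, 1991 in 1991).
618 ÷ 7 = 88 full weeks with remainder 2, so 88 more Tuesdays after the first → 89.

89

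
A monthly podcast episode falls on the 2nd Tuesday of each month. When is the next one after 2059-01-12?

2059-01-14

January 2059 starts on a Wednesday; its first Tuesday is the 7th, so the 2nd Tuesday is the 14th — 2059-01-14.
2059-01-14 is after 2059-01-12, so that is the next one.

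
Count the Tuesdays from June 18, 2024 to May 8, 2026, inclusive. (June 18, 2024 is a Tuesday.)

99

June 18, 2024 is a Tuesday; the first Tuesday on or after it is June 18, 2024.
From June 18, 2024 to May 8, 2026: 196 + 365 + 128 = 689 days (rest of 2024, 2025, to May 8, 2026 in 2026).
689 ÷ 7 = 98 full weeks with remainder 3, so 98 more Tuesdays after the first → 99.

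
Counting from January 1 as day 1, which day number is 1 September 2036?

245

Days in months before September: 31 + 29 + 31 + 30 + 31 + 30 + 31 + 31 = 244.
Plus 1 day into September → day 245.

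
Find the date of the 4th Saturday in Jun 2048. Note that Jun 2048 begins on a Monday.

Jun 27, 2048

Jun 2048 begins on a Monday, so the first Saturday is Jun 6 (5 days later).
The 4th Saturday is 3 weeks later: 6 + 21 = 27.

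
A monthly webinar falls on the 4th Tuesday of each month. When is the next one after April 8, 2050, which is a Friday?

April 26, 2050

April 2050 starts on a Friday; its first Tuesday is the 5th, so the 4th Tuesday is the 26th — April 26, 2050.
April 26, 2050 is after April 8, 2050, so that is the next one.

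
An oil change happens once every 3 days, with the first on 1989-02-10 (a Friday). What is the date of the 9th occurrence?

1989-03-06

The 9th occurrence is 8 intervals after the first: 8 × 3 = 24 days after 1989-02-10.
February has 28 days — 18 days to the end of February leaves 6.
6 days into March → 1989-03-06.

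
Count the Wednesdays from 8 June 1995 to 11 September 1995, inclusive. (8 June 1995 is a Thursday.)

8 June 1995 is a Thursday; the first Wednesday on or after it is 14 June 1995 (6 days later).
From 14 June 1995 to 11 September 1995: 16 + 31 + 31 + 11 = 89 days (rest of June, July, August, September).
89 ÷ 7 = 12 full weeks with remainder 5, so 12 more Wednesdays after the first → 13.

13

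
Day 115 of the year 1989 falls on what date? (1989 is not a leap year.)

Apr 25, 1989

Jan has 31 days (115 − 31 = 84 remain).
Feb has 28 days (84 − 28 = 56 remain).
Mar has 31 days (56 − 31 = 25 remain).
25 into Apr → Apr 25.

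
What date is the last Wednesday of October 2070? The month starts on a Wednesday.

October 2070 begins on a Wednesday, so the first Wednesday is October 1.
October 2070 has 31 days. Adding weeks: 1, 8, 15, 22, 29 — the last one ≤ 31 is the 29th.

October 29, 2070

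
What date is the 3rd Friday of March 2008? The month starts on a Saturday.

March 2008 begins on a Saturday, so the first Friday is March 7 (6 days later).
The 3rd Friday is 2 weeks later: 7 + 14 = 21.

March 21, 2008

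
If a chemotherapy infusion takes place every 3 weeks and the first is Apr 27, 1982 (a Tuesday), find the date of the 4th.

The 4th occurrence is 3 intervals after the first: 3 × 21 = 63 days after Apr 27, 1982.
Apr has 30 days — 3 days to the end of Apr leaves 60.
May has 31 days (29 left).
29 days into Jun → Jun 29, 1982.

Jun 29, 1982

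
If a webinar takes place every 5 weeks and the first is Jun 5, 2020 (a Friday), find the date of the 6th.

The 6th occurrence is 5 intervals after the first: 5 × 35 = 175 days after Jun 5, 2020.
Jun has 30 days — 25 days to the end of Jun leaves 150.
Jul has 31 days (119 left).
Aug has 31 days (88 left).
Sep has 30 days (58 left).
Oct has 31 days (27 left).
27 days into Nov → Nov 27, 2020.

Nov 27, 2020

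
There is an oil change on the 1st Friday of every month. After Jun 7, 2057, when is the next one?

Jul 6, 2057

Jun 2057 starts on a Friday, so its 1st Friday is Jun 1, 2057.
That is not after Jun 7, 2057, so look at Jul 2057.
Jul 2057 starts on a Sunday, so its 1st Friday is Jul 6, 2057 (5 days in).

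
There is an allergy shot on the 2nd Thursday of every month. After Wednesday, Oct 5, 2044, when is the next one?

Oct 13, 2044

Oct 2044 starts on a Saturday; its first Thursday is the 6th, so the 2nd Thursday is the 13th — Oct 13, 2044.
Oct 13, 2044 is after Oct 5, 2044, so that is the next one.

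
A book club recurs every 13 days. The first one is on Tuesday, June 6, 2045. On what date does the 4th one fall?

The 4th occurrence is 3 intervals after the first: 3 × 13 = 39 days after June 6, 2045.
June has 30 days — 24 days to the end of June leaves 15.
15 days into July → July 15, 2045.

July 15, 2045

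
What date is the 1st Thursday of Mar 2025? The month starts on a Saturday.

Mar 2025 begins on a Saturday, so the first Thursday is Mar 6 (5 days later).

Mar 6, 2025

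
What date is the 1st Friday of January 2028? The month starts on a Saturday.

2028-01-07

January 2028 begins on a Saturday, so the first Friday is January 7 (6 days later).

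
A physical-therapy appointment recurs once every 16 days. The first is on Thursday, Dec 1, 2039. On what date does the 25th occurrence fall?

Dec 19, 2040

The 25th occurrence is 24 intervals after the first: 24 × 16 = 384 days after Dec 1, 2039.
Dec has 31 days — 30 days to the end of Dec leaves 354.
Jan has 31 days (323 left).
Feb has 29 days (294 left).
Mar has 31 days (263 left).
Apr has 30 days (233 left).
May has 31 days (202 left).
Jun has 30 days (172 left).
Jul has 31 days (141 left).
Aug has 31 days (110 left).
Sep has 30 days (80 left).
Oct has 31 days (49 left).
Nov has 30 days (19 left).
19 days into Dec → Dec 19, 2040.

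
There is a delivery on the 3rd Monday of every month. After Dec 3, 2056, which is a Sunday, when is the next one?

Dec 2056 starts on a Friday; its first Monday is the 4th, so the 3rd Monday is the 18th — Dec 18, 2056.
Dec 18, 2056 is after Dec 3, 2056, so that is the next one.

Dec 18, 2056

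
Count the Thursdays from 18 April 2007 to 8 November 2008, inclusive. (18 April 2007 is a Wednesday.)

82

18 April 2007 is a Wednesday; the first Thursday on or after it is 19 April 2007 (1 day later).
From 19 April 2007 to 8 November 2008: 256 + 313 = 569 days (rest of 2007, to 8 November 2008 in 2008).
569 ÷ 7 = 81 full weeks with remainder 2, so 81 more Thursdays after the first → 82.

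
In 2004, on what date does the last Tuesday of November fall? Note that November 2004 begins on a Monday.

November 30, 2004

November 2004 begins on a Monday, so the first Tuesday is November 2 (1 day later).
November 2004 has 30 days. Adding weeks: 2, 9, 16, 23, 30 — the last one ≤ 30 is the 30th.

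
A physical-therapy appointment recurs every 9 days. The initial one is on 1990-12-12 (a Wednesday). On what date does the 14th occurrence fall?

1991-04-08

The 14th occurrence is 13 intervals after the first: 13 × 9 = 117 days after 1990-12-12.
December has 31 days — 19 days to the end of December leaves 98.
January has 31 days (67 left).
February has 28 days (39 left).
March has 31 days (8 left).
8 days into April → 1991-04-08.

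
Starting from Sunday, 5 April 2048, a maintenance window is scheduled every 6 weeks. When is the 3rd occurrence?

28 June 2048

The 3rd occurrence is 2 intervals after the first: 2 × 42 = 84 days after 5 April 2048.
April has 30 days — 25 days to the end of April leaves 59.
May has 31 days (28 left).
28 days into June → 28 June 2048.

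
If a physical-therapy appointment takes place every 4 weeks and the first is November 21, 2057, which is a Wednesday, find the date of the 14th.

The 14th occurrence is 13 intervals after the first: 13 × 28 = 364 days after November 21, 2057.
November has 30 days — 9 days to the end of November leaves 355.
December has 31 days (324 left).
January has 31 days (293 left).
February has 28 days (265 left).
March has 31 days (234 left).
April has 30 days (204 left).
May has 31 days (173 left).
June has 30 days (143 left).
July has 31 days (112 left).
August has 31 days (81 left).
September has 30 days (51 left).
October has 31 days (20 left).
20 days into November → November 20, 2058.

November 20, 2058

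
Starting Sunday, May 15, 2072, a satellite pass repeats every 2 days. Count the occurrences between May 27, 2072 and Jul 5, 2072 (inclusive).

20

Occurrences land 2·i days after May 15, 2072 for i = 0, 1, 2, …
May 27, 2072 is 12 days after the start; 12 ÷ 2 = 6 remainder 0. First occurrence in the window: #7 on May 27, 2072 (6×2 = 12 days in).
Jul 5, 2072 is 51 days after the start; 51 ÷ 2 = 25 remainder 1. Last occurrence in the window: #26 on Jul 4, 2072.
Occurrences #7 through #26: 20 in total.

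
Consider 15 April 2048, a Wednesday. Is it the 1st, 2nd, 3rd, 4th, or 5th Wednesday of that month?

3rd

Day 15 falls in week ⌈15/7⌉ of the month.
Days 1–7 hold the 1st Wednesday, 8–14 the 2nd, 15–21 the 3rd, 22–28 the 4th, 29–31 the 5th.
15 is in the range for the 3rd.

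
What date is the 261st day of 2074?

18 September 2074

January has 31 days (261 − 31 = 230 remain).
February has 28 days (230 − 28 = 202 remain).
March has 31 days (202 − 31 = 171 remain).
April has 30 days (171 − 30 = 141 remain).
May has 31 days (141 − 31 = 110 remain).
June has 30 days (110 − 30 = 80 remain).
July has 31 days (80 − 31 = 49 remain).
August has 31 days (49 − 31 = 18 remain).
18 into September → September 18.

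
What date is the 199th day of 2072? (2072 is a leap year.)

Jul 17, 2072

Jan has 31 days (199 − 31 = 168 remain).
Feb has 29 days (168 − 29 = 139 remain).
Mar has 31 days (139 − 31 = 108 remain).
Apr has 30 days (108 − 30 = 78 remain).
May has 31 days (78 − 31 = 47 remain).
Jun has 30 days (47 − 30 = 17 remain).
17 into Jul → Jul 17.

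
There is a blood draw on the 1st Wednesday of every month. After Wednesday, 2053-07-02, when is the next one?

2053-08-06

July 2053 starts on a Tuesday, so its 1st Wednesday is 2053-07-02 (1 day in).
That is not after 2053-07-02, so look at August 2053.
August 2053 starts on a Friday, so its 1st Wednesday is 2053-08-06 (5 days in).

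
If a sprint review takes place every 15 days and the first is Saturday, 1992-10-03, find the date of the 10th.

The 10th occurrence is 9 intervals after the first: 9 × 15 = 135 days after 1992-10-03.
October has 31 days — 28 days to the end of October leaves 107.
November has 30 days (77 left).
December has 31 days (46 left).
January has 31 days (15 left).
15 days into February → 1993-02-15.

1993-02-15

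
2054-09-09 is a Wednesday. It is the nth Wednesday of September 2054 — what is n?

2nd

Day 9 falls in week ⌈9/7⌉ of the month.
Days 1–7 hold the 1st Wednesday, 8–14 the 2nd, 15–21 the 3rd, 22–28 the 4th, 29–31 the 5th.
9 is in the range for the 2nd.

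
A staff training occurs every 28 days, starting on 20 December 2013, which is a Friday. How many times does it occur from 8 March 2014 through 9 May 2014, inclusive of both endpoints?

Occurrences land 28·i days after 20 December 2013 for i = 0, 1, 2, …
8 March 2014 is 78 days after the start; 78 ÷ 28 = 2 remainder 22; since the remainder is 22, round up to i = 3. First occurrence in the window: #4 on 14 March 2014 (3×28 = 84 days in).
9 May 2014 is 140 days after the start; 140 ÷ 28 = 5 remainder 0. Last occurrence in the window: #6 on 9 May 2014.
Occurrences #4 through #6: 3 in total.

3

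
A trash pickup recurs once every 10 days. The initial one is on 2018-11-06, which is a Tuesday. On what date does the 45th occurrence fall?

The 45th occurrence is 44 intervals after the first: 44 × 10 = 440 days after 2018-11-06.
November has 30 days — 24 days to the end of November leaves 416.
From end of November to end of 2018 is 31 days (385 left).
2019 has 365 days (20 left).
20 days into January → 2020-01-20.

2020-01-20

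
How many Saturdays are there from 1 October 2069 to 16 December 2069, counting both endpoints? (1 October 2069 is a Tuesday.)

1 October 2069 is a Tuesday; the first Saturday on or after it is 5 October 2069 (4 days later).
From 5 October 2069 to 16 December 2069: 26 + 30 + 16 = 72 days (rest of October, November, December).
72 ÷ 7 = 10 full weeks with remainder 2, so 10 more Saturdays after the first → 11.

11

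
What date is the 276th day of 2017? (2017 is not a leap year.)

January has 31 days (276 − 31 = 245 remain).
February has 28 days (245 − 28 = 217 remain).
March has 31 days (217 − 31 = 186 remain).
April has 30 days (186 − 30 = 156 remain).
May has 31 days (156 − 31 = 125 remain).
June has 30 days (125 − 30 = 95 remain).
July has 31 days (95 − 31 = 64 remain).
August has 31 days (64 − 31 = 33 remain).
September has 30 days (33 − 30 = 3 remain).
3 into October → October 3.

2017-10-03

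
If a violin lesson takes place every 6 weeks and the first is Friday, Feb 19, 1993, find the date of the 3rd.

The 3rd occurrence is 2 intervals after the first: 2 × 42 = 84 days after Feb 19, 1993.
Feb has 28 days — 9 days to the end of Feb leaves 75.
Mar has 31 days (44 left).
Apr has 30 days (14 left).
14 days into May → May 14, 1993.

May 14, 1993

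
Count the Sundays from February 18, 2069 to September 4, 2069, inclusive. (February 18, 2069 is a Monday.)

February 18, 2069 is a Monday; the first Sunday on or after it is February 24, 2069 (6 days later).
From February 24, 2069 to September 4, 2069: 4 + 31 + 30 + 31 + 30 + 31 + 31 + 4 = 192 days (rest of February, March, April, May, June, July, August, September).
192 ÷ 7 = 27 full weeks with remainder 3, so 27 more Sundays after the first → 28.

28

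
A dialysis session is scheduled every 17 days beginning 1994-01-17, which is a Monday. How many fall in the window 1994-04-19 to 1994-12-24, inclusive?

Occurrences land 17·i days after 1994-01-17 for i = 0, 1, 2, …
1994-04-19 is 92 days after the start; 92 ÷ 17 = 5 remainder 7; since the remainder is 7, round up to i = 6. First occurrence in the window: #7 on 1994-04-29 (6×17 = 102 days in).
1994-12-24 is 341 days after the start; 341 ÷ 17 = 20 remainder 1. Last occurrence in the window: #21 on 1994-12-23.
Occurrences #7 through #21: 15 in total.

15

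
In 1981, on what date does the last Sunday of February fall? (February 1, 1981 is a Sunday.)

February 1981 begins on a Sunday, so the first Sunday is February 1.
February 1981 has 28 days. Adding weeks: 1, 8, 15, 22 — the last one ≤ 28 is the 22nd.

February 22, 1981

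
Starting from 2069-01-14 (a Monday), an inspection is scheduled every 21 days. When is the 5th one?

The 5th occurrence is 4 intervals after the first: 4 × 21 = 84 days after 2069-01-14.
January has 31 days — 17 days to the end of January leaves 67.
February has 28 days (39 left).
March has 31 days (8 left).
8 days into April → 2069-04-08.

2069-04-08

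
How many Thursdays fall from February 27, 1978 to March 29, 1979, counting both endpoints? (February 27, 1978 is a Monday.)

February 27, 1978 is a Monday; the first Thursday on or after it is March 2, 1978 (3 days later).
From March 2, 1978 to March 29, 1979: 304 + 88 = 392 days (rest of 1978, to March 29, 1979 in 1979).
392 ÷ 7 = 56 full weeks with remainder 0, so 56 more Thursdays after the first → 57.

57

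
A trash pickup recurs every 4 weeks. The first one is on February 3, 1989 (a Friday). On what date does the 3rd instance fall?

March 31, 1989

The 3rd occurrence is 2 intervals after the first: 2 × 28 = 56 days after February 3, 1989.
February has 28 days — 25 days to the end of February leaves 31.
31 days into March → March 31, 1989.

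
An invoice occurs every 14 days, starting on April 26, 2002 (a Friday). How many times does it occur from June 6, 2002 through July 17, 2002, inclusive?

Occurrences land 14·i days after April 26, 2002 for i = 0, 1, 2, …
June 6, 2002 is 41 days after the start; 41 ÷ 14 = 2 remainder 13; since the remainder is 13, round up to i = 3. First occurrence in the window: #4 on June 7, 2002 (3×14 = 42 days in).
July 17, 2002 is 82 days after the start; 82 ÷ 14 = 5 remainder 12. Last occurrence in the window: #6 on July 5, 2002.
Occurrences #4 through #6: 3 in total.

3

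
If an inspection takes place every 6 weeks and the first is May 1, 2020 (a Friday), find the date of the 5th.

The 5th occurrence is 4 intervals after the first: 4 × 42 = 168 days after May 1, 2020.
May has 31 days — 30 days to the end of May leaves 138.
June has 30 days (108 left).
July has 31 days (77 left).
August has 31 days (46 left).
September has 30 days (16 left).
16 days into October → October 16, 2020.

October 16, 2020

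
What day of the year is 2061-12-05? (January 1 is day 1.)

339

Days in months before December: 31 + 28 + 31 + 30 + 31 + 30 + 31 + 31 + 30 + 31 + 30 = 334.
Plus 5 days into December → day 339.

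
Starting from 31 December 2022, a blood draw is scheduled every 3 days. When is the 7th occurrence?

18 January 2023

The 7th occurrence is 6 intervals after the first: 6 × 3 = 18 days after 31 December 2022.
December has 31 days — 0 days to the end of December leaves 18.
18 days into January → 18 January 2023.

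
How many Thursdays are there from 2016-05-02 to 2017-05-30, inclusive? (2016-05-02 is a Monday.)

56

2016-05-02 is a Monday; the first Thursday on or after it is 2016-05-05 (3 days later).
From 2016-05-05 to 2017-05-30: 240 + 150 = 390 days (rest of 2016, to 2017-05-30 in 2017).
390 ÷ 7 = 55 full weeks with remainder 5, so 55 more Thursdays after the first → 56.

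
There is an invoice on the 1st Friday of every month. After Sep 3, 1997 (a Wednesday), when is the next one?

Sep 5, 1997

Sep 1997 starts on a Monday, so its 1st Friday is Sep 5, 1997 (4 days in).
Sep 5, 1997 is after Sep 3, 1997, so that is the next one.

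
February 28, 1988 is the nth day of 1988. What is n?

Days in months before February: 31 = 31.
Plus 28 days into February → day 59.

59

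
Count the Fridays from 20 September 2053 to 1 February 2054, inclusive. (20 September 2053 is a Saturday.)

20 September 2053 is a Saturday; the first Friday on or after it is 26 September 2053 (6 days later).
From 26 September 2053 to 1 February 2054: 4 + 31 + 30 + 31 + 31 + 1 = 128 days (rest of September, October, November, December, January, February).
128 ÷ 7 = 18 full weeks with remainder 2, so 18 more Fridays after the first → 19.

19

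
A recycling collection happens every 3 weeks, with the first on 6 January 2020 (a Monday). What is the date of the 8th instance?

The 8th occurrence is 7 intervals after the first: 7 × 21 = 147 days after 6 January 2020.
January has 31 days — 25 days to the end of January leaves 122.
February has 29 days (93 left).
March has 31 days (62 left).
April has 30 days (32 left).
May has 31 days (1 left).
1 day into June → 1 June 2020.

1 June 2020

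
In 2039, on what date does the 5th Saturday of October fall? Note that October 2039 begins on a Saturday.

October 2039 begins on a Saturday, so the first Saturday is October 1.
The 5th Saturday is 4 weeks later: 1 + 28 = 29.

2039-10-29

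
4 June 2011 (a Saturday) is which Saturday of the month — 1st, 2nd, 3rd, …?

Day 4 falls in week ⌈4/7⌉ of the month.
Days 1–7 hold the 1st Saturday, 8–14 the 2nd, 15–21 the 3rd, 22–28 the 4th, 29–31 the 5th.
4 is in the range for the 1st.

1st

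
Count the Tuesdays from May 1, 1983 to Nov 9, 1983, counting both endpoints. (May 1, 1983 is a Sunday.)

May 1, 1983 is a Sunday; the first Tuesday on or after it is May 3, 1983 (2 days later).
From May 3, 1983 to Nov 9, 1983: 28 + 30 + 31 + 31 + 30 + 31 + 9 = 190 days (rest of May, Jun, Jul, Aug, Sep, Oct, Nov).
190 ÷ 7 = 27 full weeks with remainder 1, so 27 more Tuesdays after the first → 28.

28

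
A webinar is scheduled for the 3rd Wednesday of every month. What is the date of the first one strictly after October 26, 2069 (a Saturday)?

October 2069 starts on a Tuesday; its first Wednesday is the 2nd, so the 3rd Wednesday is the 16th — October 16, 2069.
That is not after October 26, 2069, so look at November 2069.
November 2069 starts on a Friday; its first Wednesday is the 6th, so the 3rd Wednesday is the 20th — November 20, 2069.

November 20, 2069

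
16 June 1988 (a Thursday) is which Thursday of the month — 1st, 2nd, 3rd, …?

3rd

Day 16 falls in week ⌈16/7⌉ of the month.
Days 1–7 hold the 1st Thursday, 8–14 the 2nd, 15–21 the 3rd, 22–28 the 4th, 29–31 the 5th.
16 is in the range for the 3rd.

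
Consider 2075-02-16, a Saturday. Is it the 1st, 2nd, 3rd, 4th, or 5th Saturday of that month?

3rd

Day 16 falls in week ⌈16/7⌉ of the month.
Days 1–7 hold the 1st Saturday, 8–14 the 2nd, 15–21 the 3rd, 22–28 the 4th, 29–31 the 5th.
16 is in the range for the 3rd.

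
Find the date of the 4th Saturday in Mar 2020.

The first Saturday of Mar 2020 is Mar 7.
The 4th Saturday is 3 weeks later: 7 + 21 = 28.

Mar 28, 2020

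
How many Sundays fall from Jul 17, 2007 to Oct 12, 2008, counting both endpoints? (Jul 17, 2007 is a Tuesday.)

Jul 17, 2007 is a Tuesday; the first Sunday on or after it is Jul 22, 2007 (5 days later).
From Jul 22, 2007 to Oct 12, 2008: 162 + 286 = 448 days (rest of 2007, to Oct 12, 2008 in 2008).
448 ÷ 7 = 64 full weeks with remainder 0, so 64 more Sundays after the first → 65.

65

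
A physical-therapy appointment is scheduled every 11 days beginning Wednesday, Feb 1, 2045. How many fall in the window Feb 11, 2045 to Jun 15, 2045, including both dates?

Occurrences land 11·i days after Feb 1, 2045 for i = 0, 1, 2, …
Feb 11, 2045 is 10 days after the start; 10 ÷ 11 = 0 remainder 10; since the remainder is 10, round up to i = 1. First occurrence in the window: #2 on Feb 12, 2045 (1×11 = 11 days in).
Jun 15, 2045 is 134 days after the start; 134 ÷ 11 = 12 remainder 2. Last occurrence in the window: #13 on Jun 13, 2045.
Occurrences #2 through #13: 12 in total.

12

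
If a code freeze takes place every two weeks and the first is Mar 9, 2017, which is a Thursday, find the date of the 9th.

The 9th occurrence is 8 intervals after the first: 8 × 14 = 112 days after Mar 9, 2017.
Mar has 31 days — 22 days to the end of Mar leaves 90.
Apr has 30 days (60 left).
May has 31 days (29 left).
29 days into Jun → Jun 29, 2017.

Jun 29, 2017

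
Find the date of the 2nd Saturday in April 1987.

April 11, 1987

The first Saturday of April 1987 is April 4.
The 2nd Saturday is 1 weeks later: 4 + 7 = 11.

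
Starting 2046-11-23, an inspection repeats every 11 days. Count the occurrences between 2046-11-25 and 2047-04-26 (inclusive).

14

Occurrences land 11·i days after 2046-11-23 for i = 0, 1, 2, …
2046-11-25 is 2 days after the start; 2 ÷ 11 = 0 remainder 2; since the remainder is 2, round up to i = 1. First occurrence in the window: #2 on 2046-12-04 (1×11 = 11 days in).
2047-04-26 is 154 days after the start; 154 ÷ 11 = 14 remainder 0. Last occurrence in the window: #15 on 2047-04-26.
Occurrences #2 through #15: 14 in total.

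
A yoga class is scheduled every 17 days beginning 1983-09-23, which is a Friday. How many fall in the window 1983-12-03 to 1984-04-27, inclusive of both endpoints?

Occurrences land 17·i days after 1983-09-23 for i = 0, 1, 2, …
1983-12-03 is 71 days after the start; 71 ÷ 17 = 4 remainder 3; since the remainder is 3, round up to i = 5. First occurrence in the window: #6 on 1983-12-17 (5×17 = 85 days in).
1984-04-27 is 217 days after the start; 217 ÷ 17 = 12 remainder 13. Last occurrence in the window: #13 on 1984-04-14.
Occurrences #6 through #13: 8 in total.

8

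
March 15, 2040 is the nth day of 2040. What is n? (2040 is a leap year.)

75

Days in months before March: 31 + 29 = 60.
Plus 15 days into March → day 75.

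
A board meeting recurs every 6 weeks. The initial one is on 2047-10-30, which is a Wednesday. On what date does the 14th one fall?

The 14th occurrence is 13 intervals after the first: 13 × 42 = 546 days after 2047-10-30.
October has 31 days — 1 day to the end of October leaves 545.
From end of October to end of 2047 is 61 days (484 left).
2048 has 366 days (118 left).
January has 31 days (87 left).
February has 28 days (59 left).
March has 31 days (28 left).
28 days into April → 2049-04-28.

2049-04-28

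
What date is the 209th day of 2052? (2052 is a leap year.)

July 27, 2052

January has 31 days (209 − 31 = 178 remain).
February has 29 days (178 − 29 = 149 remain).
March has 31 days (149 − 31 = 118 remain).
April has 30 days (118 − 30 = 88 remain).
May has 31 days (88 − 31 = 57 remain).
June has 30 days (57 − 30 = 27 remain).
27 into July → July 27.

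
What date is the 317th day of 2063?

Jan has 31 days (317 − 31 = 286 remain).
Feb has 28 days (286 − 28 = 258 remain).
Mar has 31 days (258 − 31 = 227 remain).
Apr has 30 days (227 − 30 = 197 remain).
May has 31 days (197 − 31 = 166 remain).
Jun has 30 days (166 − 30 = 136 remain).
Jul has 31 days (136 − 31 = 105 remain).
Aug has 31 days (105 − 31 = 74 remain).
Sep has 30 days (74 − 30 = 44 remain).
Oct has 31 days (44 − 31 = 13 remain).
13 into Nov → Nov 13.

Nov 13, 2063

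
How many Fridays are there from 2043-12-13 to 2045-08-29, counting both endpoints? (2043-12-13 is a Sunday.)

89

2043-12-13 is a Sunday; the first Friday on or after it is 2043-12-18 (5 days later).
From 2043-12-18 to 2045-08-29: 13 + 366 + 241 = 620 days (rest of 2043, 2044, to 2045-08-29 in 2045).
620 ÷ 7 = 88 full weeks with remainder 4, so 88 more Fridays after the first → 89.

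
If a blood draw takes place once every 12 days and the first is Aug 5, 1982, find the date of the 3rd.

The 3rd occurrence is 2 intervals after the first: 2 × 12 = 24 days after Aug 5, 1982.
24 days later is Aug 29, 1982.

Aug 29, 1982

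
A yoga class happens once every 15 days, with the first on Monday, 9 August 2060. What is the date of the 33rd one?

2 December 2061

The 33rd occurrence is 32 intervals after the first: 32 × 15 = 480 days after 9 August 2060.
August has 31 days — 22 days to the end of August leaves 458.
From end of August to end of 2060 is 122 days (336 left).
January has 31 days (305 left).
February has 28 days (277 left).
March has 31 days (246 left).
April has 30 days (216 left).
May has 31 days (185 left).
June has 30 days (155 left).
July has 31 days (124 left).
August has 31 days (93 left).
September has 30 days (63 left).
October has 31 days (32 left).
November has 30 days (2 left).
2 days into December → 2 December 2061.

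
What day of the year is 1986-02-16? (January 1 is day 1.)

47

Days in months before February: 31 = 31.
Plus 16 days into February → day 47.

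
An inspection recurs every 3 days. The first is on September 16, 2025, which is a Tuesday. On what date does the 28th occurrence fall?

December 6, 2025

The 28th occurrence is 27 intervals after the first: 27 × 3 = 81 days after September 16, 2025.
September has 30 days — 14 days to the end of September leaves 67.
October has 31 days (36 left).
November has 30 days (6 left).
6 days into December → December 6, 2025.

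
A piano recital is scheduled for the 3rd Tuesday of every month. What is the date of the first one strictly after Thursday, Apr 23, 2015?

May 19, 2015

Apr 2015 starts on a Wednesday; its first Tuesday is the 7th, so the 3rd Tuesday is the 21st — Apr 21, 2015.
That is not after Apr 23, 2015, so look at May 2015.
May 2015 starts on a Friday; its first Tuesday is the 5th, so the 3rd Tuesday is the 19th — May 19, 2015.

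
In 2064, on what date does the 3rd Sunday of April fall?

April 2064 begins on a Tuesday, so the first Sunday is April 6 (5 days later).
The 3rd Sunday is 2 weeks later: 6 + 14 = 20.

2064-04-20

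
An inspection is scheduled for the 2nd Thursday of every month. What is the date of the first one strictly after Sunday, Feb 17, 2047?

Feb 2047 starts on a Friday; its first Thursday is the 7th, so the 2nd Thursday is the 14th — Feb 14, 2047.
That is not after Feb 17, 2047, so look at Mar 2047.
Mar 2047 starts on a Friday; its first Thursday is the 7th, so the 2nd Thursday is the 14th — Mar 14, 2047.

Mar 14, 2047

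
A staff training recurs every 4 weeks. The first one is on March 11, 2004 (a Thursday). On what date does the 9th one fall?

October 21, 2004

The 9th occurrence is 8 intervals after the first: 8 × 28 = 224 days after March 11, 2004.
March has 31 days — 20 days to the end of March leaves 204.
April has 30 days (174 left).
May has 31 days (143 left).
June has 30 days (113 left).
July has 31 days (82 left).
August has 31 days (51 left).
September has 30 days (21 left).
21 days into October → October 21, 2004.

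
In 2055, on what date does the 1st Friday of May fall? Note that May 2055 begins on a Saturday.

2055-05-07

May 2055 begins on a Saturday, so the first Friday is May 7 (6 days later).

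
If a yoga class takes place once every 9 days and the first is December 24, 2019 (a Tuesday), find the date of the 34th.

The 34th occurrence is 33 intervals after the first: 33 × 9 = 297 days after December 24, 2019.
December has 31 days — 7 days to the end of December leaves 290.
January has 31 days (259 left).
February has 29 days (230 left).
March has 31 days (199 left).
April has 30 days (169 left).
May has 31 days (138 left).
June has 30 days (108 left).
July has 31 days (77 left).
August has 31 days (46 left).
September has 30 days (16 left).
16 days into October → October 16, 2020.

October 16, 2020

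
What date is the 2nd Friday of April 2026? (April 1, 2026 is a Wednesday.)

April 2026 begins on a Wednesday, so the first Friday is April 3 (2 days later).
The 2nd Friday is 1 weeks later: 3 + 7 = 10.

April 10, 2026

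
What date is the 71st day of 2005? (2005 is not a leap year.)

Mar 12, 2005

Jan has 31 days (71 − 31 = 40 remain).
Feb has 28 days (40 − 28 = 12 remain).
12 into Mar → Mar 12.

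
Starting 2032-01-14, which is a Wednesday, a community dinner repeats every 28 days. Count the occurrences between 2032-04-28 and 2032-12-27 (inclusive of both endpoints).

Occurrences land 28·i days after 2032-01-14 for i = 0, 1, 2, …
2032-04-28 is 105 days after the start; 105 ÷ 28 = 3 remainder 21; since the remainder is 21, round up to i = 4. First occurrence in the window: #5 on 2032-05-05 (4×28 = 112 days in).
2032-12-27 is 348 days after the start; 348 ÷ 28 = 12 remainder 12. Last occurrence in the window: #13 on 2032-12-15.
Occurrences #5 through #13: 9 in total.

9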